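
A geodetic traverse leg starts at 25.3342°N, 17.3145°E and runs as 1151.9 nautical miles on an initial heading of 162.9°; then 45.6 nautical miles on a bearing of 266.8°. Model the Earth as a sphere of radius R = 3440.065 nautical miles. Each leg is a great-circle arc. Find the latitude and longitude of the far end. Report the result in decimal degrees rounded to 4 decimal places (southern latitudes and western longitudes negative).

latitude 6.8630°, longitude 22.1365°

Apply the spherical direct solution leg by leg, carrying full precision between legs.
Leg 1: from (25.3342°, 17.3145°), δ = 1151.9/3440.065 = 0.334848 rad, θ = 162.9° → φ = 6.9060°, λ = 22.9003°.
Leg 2: from (6.9060°, 22.9003°), δ = 45.6/3440.065 = 0.013256 rad, θ = 266.8° → φ = 6.8630°, λ = 22.1365°.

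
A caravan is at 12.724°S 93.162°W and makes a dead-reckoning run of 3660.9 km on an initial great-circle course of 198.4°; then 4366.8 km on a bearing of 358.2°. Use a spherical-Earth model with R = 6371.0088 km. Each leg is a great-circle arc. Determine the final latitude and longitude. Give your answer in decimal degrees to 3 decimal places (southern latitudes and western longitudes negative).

latitude -4.209°, longitude -107.978°

Apply the spherical direct solution leg by leg, carrying full precision between legs.
Leg 1: from (-12.724°, -93.162°), δ = 3660.9/6371.0088 = 0.574619 rad, θ = 198.4° → φ = -43.468°, λ = -106.835°.
Leg 2: from (-43.468°, -106.835°), δ = 4366.8/6371.0088 = 0.685417 rad, θ = 358.2° → φ = -4.209°, λ = -107.978°.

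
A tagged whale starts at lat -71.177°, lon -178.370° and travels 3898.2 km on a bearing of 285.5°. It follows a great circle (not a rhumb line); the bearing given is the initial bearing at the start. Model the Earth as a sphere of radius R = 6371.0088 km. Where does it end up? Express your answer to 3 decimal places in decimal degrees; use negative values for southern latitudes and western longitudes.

The arc subtends δ = 3898.2/6371.0088 = 0.611865 rad at the centre.
Converting: φ₁ = -1.242273 rad, θ = 4.982915 rad.
Applying the spherical law of cosines for sides, sin φ₂ = sin φ₁ cos δ + cos φ₁ sin δ cos θ = -0.725274, so φ₂ = -46.492°.
Δλ = atan2( sin θ sin δ cos φ₁ , cos δ − sin φ₁ sin φ₂ ) = atan2(-0.178586, 0.132092) = -0.933950 rad = -53.511°.
λ₂ = -178.370° + -53.511° = -231.881°, normalized to (−180°, 180°] → 128.119°.

latitude -46.492°, longitude 128.119°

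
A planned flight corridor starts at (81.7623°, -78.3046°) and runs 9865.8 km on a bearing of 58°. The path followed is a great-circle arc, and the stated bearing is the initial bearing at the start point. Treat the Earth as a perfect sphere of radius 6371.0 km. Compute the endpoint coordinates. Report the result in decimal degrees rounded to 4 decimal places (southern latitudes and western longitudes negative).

δ = 9865.8/6371 = 1.548548 rad (88.7253°).
Start latitude φ₁ = 1.427021 rad; initial bearing θ = 1.012291 rad.
Destination latitude: φ₂ = arcsin( sin φ₁ cos δ + cos φ₁ sin δ cos θ ) = arcsin(0.097925) = 5.6197°.
Δλ = atan2( sin θ sin δ cos φ₁ , cos δ − sin φ₁ sin φ₂ ) = atan2(0.121478, -0.074668) = 2.121927 rad = 121.5775°.
Hence λ₂ = -78.3046° + 121.5775° = 43.2729°.

latitude 5.6197°, longitude 43.2729°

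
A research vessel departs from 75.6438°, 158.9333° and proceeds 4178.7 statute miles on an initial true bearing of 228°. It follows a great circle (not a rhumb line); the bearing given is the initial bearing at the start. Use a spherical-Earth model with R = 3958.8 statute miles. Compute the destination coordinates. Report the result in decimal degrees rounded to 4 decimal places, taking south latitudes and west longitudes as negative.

Central angle δ = d/R = 1.055547 rad.
Converting: φ₁ = 1.320233 rad, θ = 3.979351 rad.
sin φ₂ = sin φ₁ cos δ + cos φ₁ sin δ cos θ = (0.968773)(0.492752) + (0.247949)(0.870170)(-0.669131) = 0.332994
φ₂ = asin(0.332994) = 0.339477 rad = 19.4506°.
Then Δλ = atan2(-0.160340, 0.170156) = -0.755705 rad, from sin θ sin δ cos φ₁ over cos δ − sin φ₁ sin φ₂.
Hence λ₂ = 158.9333° + -43.2987° = 115.6346°.

latitude 19.4506°, longitude 115.6346°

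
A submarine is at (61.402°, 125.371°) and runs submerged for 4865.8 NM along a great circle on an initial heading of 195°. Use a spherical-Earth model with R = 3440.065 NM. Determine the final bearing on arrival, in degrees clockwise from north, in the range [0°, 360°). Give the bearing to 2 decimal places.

The arc subtends δ = 4865.8/3440.065 = 1.414450 rad at the centre.
Start latitude φ₁ = 1.071667 rad; initial bearing θ = 3.403392 rad.
Applying the spherical law of cosines for sides, sin φ₂ = sin φ₁ cos δ + cos φ₁ sin δ cos θ = -0.319998, so φ₂ = -18.663°.
Δλ = atan2( sin θ sin δ cos φ₁ , cos δ − sin φ₁ sin φ₂ ) = atan2(-0.122376, 0.436669) = -0.273239 rad = -15.655°.
λ₂ = λ₁ + Δλ = 109.716°.
The forward bearing on arrival equals the back-azimuth from the destination plus 180°.
Back-azimuth from P₂ (-18.66°, 109.72°) to P₁ (61.40°, 125.37°), with Δλ' = λ₁ − λ₂ = 15.66°: atan2( sin Δλ' cos φ₁ , cos φ₂ sin φ₁ − sin φ₂ cos φ₁ cos Δλ' ) = 7.51°.
Final bearing = (7.51° + 180°) mod 360° = 187.51°.

final bearing 187.51°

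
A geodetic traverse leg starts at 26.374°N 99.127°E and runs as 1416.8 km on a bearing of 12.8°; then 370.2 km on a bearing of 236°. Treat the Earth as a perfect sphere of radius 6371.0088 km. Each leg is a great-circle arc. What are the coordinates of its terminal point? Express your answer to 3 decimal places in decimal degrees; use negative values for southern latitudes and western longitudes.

Apply the spherical direct solution leg by leg, carrying full precision between legs.
Leg 1: from (26.374°, 99.127°), δ = 1416.8/6371.0088 = 0.222382 rad, θ = 12.8° → φ = 38.754°, λ = 102.719°.
Leg 2: from (38.754°, 102.719°), δ = 370.2/6371.0088 = 0.058107 rad, θ = 236° → φ = 36.841°, λ = 99.270°.

latitude 36.841°, longitude 99.270°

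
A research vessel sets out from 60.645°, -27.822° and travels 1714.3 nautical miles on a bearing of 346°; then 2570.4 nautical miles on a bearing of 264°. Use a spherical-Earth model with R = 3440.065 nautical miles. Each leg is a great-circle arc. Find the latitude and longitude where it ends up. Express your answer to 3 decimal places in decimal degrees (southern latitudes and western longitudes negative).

Apply the spherical direct solution leg by leg, carrying full precision between legs.
Leg 1: from (60.645°, -27.822°), δ = 1714.3/3440.065 = 0.498334 rad, θ = 346° → φ = 83.189°, λ = -104.969°.
Leg 2: from (83.189°, -104.969°), δ = 2570.4/3440.065 = 0.747195 rad, θ = 264° → φ = 46.054°, λ = 178.152°.

latitude 46.054°, longitude 178.152°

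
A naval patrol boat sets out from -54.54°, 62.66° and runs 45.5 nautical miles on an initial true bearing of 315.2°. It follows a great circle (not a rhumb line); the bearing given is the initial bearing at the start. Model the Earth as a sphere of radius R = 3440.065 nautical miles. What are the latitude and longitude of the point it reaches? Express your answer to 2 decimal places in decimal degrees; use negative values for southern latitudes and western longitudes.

latitude -54.00°, longitude 61.75°

Central angle δ = d/R = 0.013226 rad.
Converting: φ₁ = -0.951903 rad, θ = 5.501278 rad.
sin φ₂ = sin φ₁ cos δ + cos φ₁ sin δ cos θ = (-0.814521)(0.999913) + (0.580134)(0.013226)(0.709571) = -0.809005
φ₂ = asin(-0.809005) = -0.942457 rad = -54.00°.
Then Δλ = atan2(-0.005407, 0.340961) = -0.015856 rad, from sin θ sin δ cos φ₁ over cos δ − sin φ₁ sin φ₂.
λ₂ = λ₁ + Δλ = 61.75°.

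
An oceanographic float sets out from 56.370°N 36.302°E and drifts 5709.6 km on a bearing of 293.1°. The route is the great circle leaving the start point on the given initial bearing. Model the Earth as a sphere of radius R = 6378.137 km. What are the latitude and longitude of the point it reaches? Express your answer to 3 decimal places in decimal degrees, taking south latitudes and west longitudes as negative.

latitude 43.651°, longitude -46.438°

The arc subtends δ = 5709.6/6378.137 = 0.895183 rad at the centre.
With φ₁ = 56.370° = 0.983842 rad and θ = 293.1° = 5.115560 rad:
sin φ₂ = sin φ₁ cos δ + cos φ₁ sin δ cos θ = (0.832631)(0.625376) + (0.553828)(0.780324)(0.392337) = 0.690262
φ₂ = asin(0.690262) = 0.761851 rad = 43.651°.
For the longitude increment, Δλ = atan2( sin θ sin δ cos φ₁, cos δ − sin φ₁ sin φ₂ ) = atan2(-0.397514, 0.050642) = -82.740°.
λ₂ = 36.302° + -82.740° = -46.438°.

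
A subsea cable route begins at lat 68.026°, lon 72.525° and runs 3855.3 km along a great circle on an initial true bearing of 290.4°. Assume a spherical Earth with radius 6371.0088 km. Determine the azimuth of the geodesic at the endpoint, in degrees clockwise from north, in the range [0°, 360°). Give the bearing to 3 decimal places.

final bearing 219.845°

Central angle δ = d/R = 0.605132 rad.
Converting: φ₁ = 1.187278 rad, θ = 5.068436 rad.
sin φ₂ = sin φ₁ cos δ + cos φ₁ sin δ cos θ = (0.927354)(0.822427) + (0.374186)(0.568870)(0.348572) = 0.836879
φ₂ = asin(0.836879) = 0.991557 rad = 56.812°.
Then Δλ = atan2(-0.199513, 0.046344) = -1.342557 rad, from sin θ sin δ cos φ₁ over cos δ − sin φ₁ sin φ₂.
λ₂ = 72.525° + -76.923° = -4.398°.
The forward bearing on arrival equals the back-azimuth from the destination plus 180°.
Back-azimuth from P₂ (56.812°, -4.398°) to P₁ (68.026°, 72.525°), with Δλ' = λ₁ − λ₂ = 76.923°: atan2( sin Δλ' cos φ₁ , cos φ₂ sin φ₁ − sin φ₂ cos φ₁ cos Δλ' ) = 39.845°.
Final bearing = (39.845° + 180°) mod 360° = 219.845°.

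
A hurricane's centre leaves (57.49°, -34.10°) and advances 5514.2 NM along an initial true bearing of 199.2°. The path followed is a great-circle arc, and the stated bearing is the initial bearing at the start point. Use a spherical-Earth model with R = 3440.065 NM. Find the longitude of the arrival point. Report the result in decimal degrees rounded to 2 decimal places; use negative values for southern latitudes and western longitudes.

longitude -56.98°

δ = 5514.2/3440.065 = 1.602935 rad (91.8414°).
Start latitude φ₁ = 1.003390 rad; initial bearing θ = 3.476696 rad.
sin φ₂ = sin φ₁ cos δ + cos φ₁ sin δ cos θ = (0.843298)(-0.032133) + (0.537447)(0.999484)(-0.944376) = -0.534388
φ₂ = asin(-0.534388) = -0.563783 rad = -32.30°.
Then Δλ = atan2(-0.176657, 0.418515) = -0.399416 rad, from sin θ sin δ cos φ₁ over cos δ − sin φ₁ sin φ₂.
λ₂ = -34.10° + -22.88° = -56.98°.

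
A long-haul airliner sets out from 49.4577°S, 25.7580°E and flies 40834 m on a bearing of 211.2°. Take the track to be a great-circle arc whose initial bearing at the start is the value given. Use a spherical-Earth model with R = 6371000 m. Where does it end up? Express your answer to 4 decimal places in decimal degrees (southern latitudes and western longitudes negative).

Angular distance δ = d/R = 40834 / 6371000 = 0.006409 rad.
Start latitude φ₁ = -0.863200 rad; initial bearing θ = 3.686135 rad.
sin φ₂ = sin φ₁ cos δ + cos φ₁ sin δ cos θ = (-0.759926)(0.999979) + (0.650009)(0.006409)(-0.855364) = -0.763474
φ₂ = asin(-0.763474) = -0.868676 rad = -49.7714°.
Δλ = atan2( sin θ sin δ cos φ₁ , cos δ − sin φ₁ sin φ₂ ) = atan2(-0.002158, 0.419795) = -0.005141 rad = -0.2946°.
Hence λ₂ = 25.7580° + -0.2946° = 25.4634°.

latitude -49.7714°, longitude 25.4634°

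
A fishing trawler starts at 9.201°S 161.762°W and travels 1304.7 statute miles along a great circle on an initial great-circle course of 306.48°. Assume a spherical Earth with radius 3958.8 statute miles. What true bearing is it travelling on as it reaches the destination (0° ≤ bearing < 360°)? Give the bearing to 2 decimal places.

final bearing 307.41°

δ = 1304.7/3958.8 = 0.329570 rad (18.8829°).
Start latitude φ₁ = -0.160588 rad; initial bearing θ = 5.349085 rad.
Destination latitude: φ₂ = arcsin( sin φ₁ cos δ + cos φ₁ sin δ cos θ ) = arcsin(0.038646) = 2.215°.
For the longitude increment, Δλ = atan2( sin θ sin δ cos φ₁, cos δ − sin φ₁ sin φ₂ ) = atan2(-0.256876, 0.952361) = -15.095°.
Hence λ₂ = -161.762° + -15.095° = -176.857°.
The forward bearing on arrival equals the back-azimuth from the destination plus 180°.
Back-azimuth from P₂ (2.21°, -176.86°) to P₁ (-9.20°, -161.76°), with Δλ' = λ₁ − λ₂ = 15.09°: atan2( sin Δλ' cos φ₁ , cos φ₂ sin φ₁ − sin φ₂ cos φ₁ cos Δλ' ) = 127.41°.
Final bearing = (127.41° + 180°) mod 360° = 307.41°.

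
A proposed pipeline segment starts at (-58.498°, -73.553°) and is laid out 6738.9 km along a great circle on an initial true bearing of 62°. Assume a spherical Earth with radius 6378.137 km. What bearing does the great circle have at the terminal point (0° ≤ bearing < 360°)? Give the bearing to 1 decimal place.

final bearing 28.1°

Central angle δ = d/R = 1.056562 rad.
Converting: φ₁ = -1.020983 rad, θ = 1.082104 rad.
Applying the spherical law of cosines for sides, sin φ₂ = sin φ₁ cos δ + cos φ₁ sin δ cos θ = -0.205791, so φ₂ = -11.876°.
Δλ = atan2( sin θ sin δ cos φ₁ , cos δ − sin φ₁ sin φ₂ ) = atan2(0.401697, 0.316406) = 0.903617 rad = 51.773°.
λ₂ = -73.553° + 51.773° = -21.780°.
The forward bearing on arrival equals the back-azimuth from the destination plus 180°.
Back-azimuth from P₂ (-11.9°, -21.8°) to P₁ (-58.5°, -73.6°), with Δλ' = λ₁ − λ₂ = -51.8°: atan2( sin Δλ' cos φ₁ , cos φ₂ sin φ₁ − sin φ₂ cos φ₁ cos Δλ' ) = 208.1°.
Final bearing = (208.1° + 180°) mod 360° = 28.1°.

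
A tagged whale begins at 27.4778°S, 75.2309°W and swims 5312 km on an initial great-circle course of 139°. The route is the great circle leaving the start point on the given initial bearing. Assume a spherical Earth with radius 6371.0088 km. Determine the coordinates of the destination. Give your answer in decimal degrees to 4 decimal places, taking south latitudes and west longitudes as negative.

Central angle δ = d/R = 0.833777 rad.
With φ₁ = -27.4778° = -0.479578 rad and θ = 139° = 2.426008 rad:
Destination latitude: φ₂ = arcsin( sin φ₁ cos δ + cos φ₁ sin δ cos θ ) = arcsin(-0.805903) = -53.6976°.
Δλ = atan2( sin θ sin δ cos φ₁ , cos δ − sin φ₁ sin φ₂ ) = atan2(0.430993, 0.300236) = 0.962345 rad = 55.1383°.
λ₂ = -75.2309° + 55.1383° = -20.0926°.

latitude -53.6976°, longitude -20.0926°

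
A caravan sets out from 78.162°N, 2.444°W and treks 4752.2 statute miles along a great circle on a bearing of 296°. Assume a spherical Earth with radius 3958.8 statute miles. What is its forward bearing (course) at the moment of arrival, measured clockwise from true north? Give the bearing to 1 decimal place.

Angular distance δ = d/R = 4752.2 / 3958.8 = 1.200414 rad.
With φ₁ = 78.162° = 1.364184 rad and θ = 296° = 5.166175 rad:
Destination latitude: φ₂ = arcsin( sin φ₁ cos δ + cos φ₁ sin δ cos θ ) = arcsin(0.438105) = 25.983°.
Then Δλ = atan2(-0.171880, -0.066815) = -1.941551 rad, from sin θ sin δ cos φ₁ over cos δ − sin φ₁ sin φ₂.
λ₂ = λ₁ + Δλ = -113.687°.
The forward bearing on arrival equals the back-azimuth from the destination plus 180°.
Back-azimuth from P₂ (26.0°, -113.7°) to P₁ (78.2°, -2.4°), with Δλ' = λ₁ − λ₂ = 111.2°: atan2( sin Δλ' cos φ₁ , cos φ₂ sin φ₁ − sin φ₂ cos φ₁ cos Δλ' ) = 11.8°.
Final bearing = (11.8° + 180°) mod 360° = 191.8°.

final bearing 191.8°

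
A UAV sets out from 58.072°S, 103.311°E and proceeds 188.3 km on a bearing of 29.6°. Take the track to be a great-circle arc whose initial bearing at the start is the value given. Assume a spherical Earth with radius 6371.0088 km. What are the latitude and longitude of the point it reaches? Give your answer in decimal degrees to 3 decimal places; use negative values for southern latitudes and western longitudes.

δ = 188.3/6371.0088 = 0.029556 rad (1.6934°).
Converting: φ₁ = -1.013548 rad, θ = 0.516617 rad.
Destination latitude: φ₂ = arcsin( sin φ₁ cos δ + cos φ₁ sin δ cos θ ) = arcsin(-0.834754) = -56.590°.
Δλ = atan2( sin θ sin δ cos φ₁ , cos δ − sin φ₁ sin φ₂ ) = atan2(0.007720, 0.291097) = 0.026513 rad = 1.519°.
λ₂ = 103.311° + 1.519° = 104.830°.

latitude -56.590°, longitude 104.830°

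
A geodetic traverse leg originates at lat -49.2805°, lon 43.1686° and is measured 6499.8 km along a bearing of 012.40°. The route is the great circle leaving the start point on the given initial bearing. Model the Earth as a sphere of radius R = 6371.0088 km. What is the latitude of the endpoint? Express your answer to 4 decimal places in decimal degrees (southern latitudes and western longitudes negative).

latitude 8.4216°

δ = 6499.8/6371.0088 = 1.020215 rad (58.4540°).
Converting: φ₁ = -0.860107 rad, θ = 0.216421 rad.
Destination latitude: φ₂ = arcsin( sin φ₁ cos δ + cos φ₁ sin δ cos θ ) = arcsin(0.146456) = 8.4216°.
Δλ = atan2( sin θ sin δ cos φ₁ , cos δ − sin φ₁ sin φ₂ ) = atan2(0.119382, 0.634183) = 0.186068 rad = 10.6609°.
λ₂ = λ₁ + Δλ = 53.8295°.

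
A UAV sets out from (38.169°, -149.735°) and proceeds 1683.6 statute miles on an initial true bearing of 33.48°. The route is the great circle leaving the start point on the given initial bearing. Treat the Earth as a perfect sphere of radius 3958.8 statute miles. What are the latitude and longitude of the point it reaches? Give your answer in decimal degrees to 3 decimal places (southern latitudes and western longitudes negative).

δ = 1683.6/3958.8 = 0.425280 rad (24.3668°).
Converting: φ₁ = 0.666175 rad, θ = 0.584336 rad.
Destination latitude: φ₂ = arcsin( sin φ₁ cos δ + cos φ₁ sin δ cos θ ) = arcsin(0.833480) = 56.458°.
Then Δλ = atan2(0.178934, 0.395847) = 0.424540 rad, from sin θ sin δ cos φ₁ over cos δ − sin φ₁ sin φ₂.
λ₂ = λ₁ + Δλ = -125.411°.

latitude 56.458°, longitude -125.411°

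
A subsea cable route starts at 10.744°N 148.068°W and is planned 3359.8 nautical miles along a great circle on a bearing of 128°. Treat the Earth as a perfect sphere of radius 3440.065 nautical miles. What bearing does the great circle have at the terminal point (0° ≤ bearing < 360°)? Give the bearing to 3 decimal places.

Central angle δ = d/R = 0.976668 rad.
With φ₁ = 10.744° = 0.187518 rad and θ = 128° = 2.234021 rad:
Applying the spherical law of cosines for sides, sin φ₂ = sin φ₁ cos δ + cos φ₁ sin δ cos θ = -0.396860, so φ₂ = -23.382°.
Then Δλ = atan2(0.641528, 0.633770) = 0.791481 rad, from sin θ sin δ cos φ₁ over cos δ − sin φ₁ sin φ₂.
λ₂ = λ₁ + Δλ = -102.719°.
The forward bearing on arrival equals the back-azimuth from the destination plus 180°.
Back-azimuth from P₂ (-23.382°, -102.719°) to P₁ (10.744°, -148.068°), with Δλ' = λ₁ − λ₂ = -45.349°: atan2( sin Δλ' cos φ₁ , cos φ₂ sin φ₁ − sin φ₂ cos φ₁ cos Δλ' ) = 302.492°.
Final bearing = (302.492° + 180°) mod 360° = 122.492°.

final bearing 122.492°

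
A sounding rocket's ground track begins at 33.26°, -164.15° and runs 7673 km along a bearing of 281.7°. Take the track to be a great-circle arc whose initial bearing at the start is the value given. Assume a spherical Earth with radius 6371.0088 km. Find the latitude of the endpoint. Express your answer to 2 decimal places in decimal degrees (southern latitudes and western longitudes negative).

latitude 20.78°

The arc subtends δ = 7673/6371.0088 = 1.204362 rad at the centre.
With φ₁ = 33.26° = 0.580497 rad and θ = 281.7° = 4.916593 rad:
sin φ₂ = sin φ₁ cos δ + cos φ₁ sin δ cos θ = (0.548439)(0.358289) + (0.836190)(0.933611)(0.202787) = 0.354811
φ₂ = asin(0.354811) = 0.362712 rad = 20.78°.
For the longitude increment, Δλ = atan2( sin θ sin δ cos φ₁, cos δ − sin φ₁ sin φ₂ ) = atan2(-0.764456, 0.163697) = -77.91°.
λ₂ = -164.15° + -77.91° = -242.06°, normalized to (−180°, 180°] → 117.94°.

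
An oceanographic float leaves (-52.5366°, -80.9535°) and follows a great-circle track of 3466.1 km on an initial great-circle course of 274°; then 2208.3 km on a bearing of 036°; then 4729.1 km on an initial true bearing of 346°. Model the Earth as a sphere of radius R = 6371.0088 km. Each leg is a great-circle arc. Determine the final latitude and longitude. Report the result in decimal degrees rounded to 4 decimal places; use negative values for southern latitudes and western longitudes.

Apply the spherical direct solution leg by leg, carrying full precision between legs.
Leg 1: from (-52.5366°, -80.9535°), δ = 3466.1/6371.0088 = 0.544043 rad, θ = 274° → φ = -41.0854°, λ = -124.1925°.
Leg 2: from (-41.0854°, -124.1925°), δ = 2208.3/6371.0088 = 0.346617 rad, θ = 36° → φ = -24.2642°, λ = -111.5404°.
Leg 3: from (-24.2642°, -111.5404°), δ = 4729.1/6371.0088 = 0.742284 rad, θ = 346° → φ = 17.1645°, λ = -121.3954°.

latitude 17.1645°, longitude -121.3954°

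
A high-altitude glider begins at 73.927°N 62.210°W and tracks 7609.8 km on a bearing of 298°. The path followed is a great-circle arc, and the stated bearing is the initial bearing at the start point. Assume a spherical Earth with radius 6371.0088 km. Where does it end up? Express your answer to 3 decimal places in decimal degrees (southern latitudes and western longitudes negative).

Central angle δ = d/R = 1.194442 rad.
With φ₁ = 73.927° = 1.290270 rad and θ = 298° = 5.201081 rad:
sin φ₂ = sin φ₁ cos δ + cos φ₁ sin δ cos θ = (0.960910)(0.367532) + (0.276862)(0.930011)(0.469472) = 0.474047
φ₂ = asin(0.474047) = 0.493882 rad = 28.297°.
Then Δλ = atan2(-0.227345, -0.087984) = -1.940051 rad, from sin θ sin δ cos φ₁ over cos δ − sin φ₁ sin φ₂.
Hence λ₂ = -62.210° + -111.157° = -173.367°.

latitude 28.297°, longitude -173.367°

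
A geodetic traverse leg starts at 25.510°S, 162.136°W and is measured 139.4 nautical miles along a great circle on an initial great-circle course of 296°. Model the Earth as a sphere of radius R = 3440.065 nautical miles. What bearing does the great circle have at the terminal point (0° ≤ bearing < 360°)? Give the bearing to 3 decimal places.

final bearing 296.969°

δ = 139.4/3440.065 = 0.040522 rad (2.3218°).
With φ₁ = -25.510° = -0.445233 rad and θ = 296° = 5.166175 rad:
Applying the spherical law of cosines for sides, sin φ₂ = sin φ₁ cos δ + cos φ₁ sin δ cos θ = -0.414287, so φ₂ = -24.474°.
Δλ = atan2( sin θ sin δ cos φ₁ , cos δ − sin φ₁ sin φ₂ ) = atan2(-0.032862, 0.820759) = -0.040017 rad = -2.293°.
λ₂ = -162.136° + -2.293° = -164.429°.
The forward bearing on arrival equals the back-azimuth from the destination plus 180°.
Back-azimuth from P₂ (-24.474°, -164.429°) to P₁ (-25.510°, -162.136°), with Δλ' = λ₁ − λ₂ = 2.293°: atan2( sin Δλ' cos φ₁ , cos φ₂ sin φ₁ − sin φ₂ cos φ₁ cos Δλ' ) = 116.969°.
Final bearing = (116.969° + 180°) mod 360° = 296.969°.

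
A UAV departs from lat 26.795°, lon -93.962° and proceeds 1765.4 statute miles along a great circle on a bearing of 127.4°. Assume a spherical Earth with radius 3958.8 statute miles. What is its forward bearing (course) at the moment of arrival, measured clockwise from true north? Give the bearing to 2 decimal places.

final bearing 133.95°

Central angle δ = d/R = 0.445943 rad.
With φ₁ = 26.795° = 0.467661 rad and θ = 127.4° = 2.223549 rad:
Applying the spherical law of cosines for sides, sin φ₂ = sin φ₁ cos δ + cos φ₁ sin δ cos θ = 0.172875, so φ₂ = 9.955°.
Then Δλ = atan2(0.305847, 0.824272) = 0.355305 rad, from sin θ sin δ cos φ₁ over cos δ − sin φ₁ sin φ₂.
Hence λ₂ = -93.962° + 20.357° = -73.605°.
The forward bearing on arrival equals the back-azimuth from the destination plus 180°.
Back-azimuth from P₂ (9.96°, -73.60°) to P₁ (26.80°, -93.96°), with Δλ' = λ₁ − λ₂ = -20.36°: atan2( sin Δλ' cos φ₁ , cos φ₂ sin φ₁ − sin φ₂ cos φ₁ cos Δλ' ) = 313.95°.
Final bearing = (313.95° + 180°) mod 360° = 133.95°.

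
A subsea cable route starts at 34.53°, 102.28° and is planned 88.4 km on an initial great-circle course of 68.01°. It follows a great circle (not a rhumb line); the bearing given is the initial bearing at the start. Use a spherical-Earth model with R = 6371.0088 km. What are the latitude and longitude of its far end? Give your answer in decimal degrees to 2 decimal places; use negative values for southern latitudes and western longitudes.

Angular distance δ = d/R = 88.4 / 6371.0088 = 0.013875 rad.
With φ₁ = 34.53° = 0.602662 rad and θ = 68.01° = 1.186998 rad:
Applying the spherical law of cosines for sides, sin φ₂ = sin φ₁ cos δ + cos φ₁ sin δ cos θ = 0.571063, so φ₂ = 34.82°.
Δλ = atan2( sin θ sin δ cos φ₁ , cos δ − sin φ₁ sin φ₂ ) = atan2(0.010599, 0.676204) = 0.015673 rad = 0.90°.
λ₂ = λ₁ + Δλ = 103.18°.

latitude 34.82°, longitude 103.18°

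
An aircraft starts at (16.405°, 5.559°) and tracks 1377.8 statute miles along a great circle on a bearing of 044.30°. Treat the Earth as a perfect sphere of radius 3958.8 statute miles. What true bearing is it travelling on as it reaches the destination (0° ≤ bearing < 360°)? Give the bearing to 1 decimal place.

final bearing 50.7°

Central angle δ = d/R = 0.348035 rad.
Start latitude φ₁ = 0.286321 rad; initial bearing θ = 0.773181 rad.
sin φ₂ = sin φ₁ cos δ + cos φ₁ sin δ cos θ = (0.282425)(0.940045) + (0.959289)(0.341051)(0.715693) = 0.499643
φ₂ = asin(0.499643) = 0.523187 rad = 29.976°.
Δλ = atan2( sin θ sin δ cos φ₁ , cos δ − sin φ₁ sin φ₂ ) = atan2(0.228498, 0.798933) = 0.278568 rad = 15.961°.
Hence λ₂ = 5.559° + 15.961° = 21.520°.
The forward bearing on arrival equals the back-azimuth from the destination plus 180°.
Back-azimuth from P₂ (30.0°, 21.5°) to P₁ (16.4°, 5.6°), with Δλ' = λ₁ − λ₂ = -16.0°: atan2( sin Δλ' cos φ₁ , cos φ₂ sin φ₁ − sin φ₂ cos φ₁ cos Δλ' ) = 230.7°.
Final bearing = (230.7° + 180°) mod 360° = 50.7°.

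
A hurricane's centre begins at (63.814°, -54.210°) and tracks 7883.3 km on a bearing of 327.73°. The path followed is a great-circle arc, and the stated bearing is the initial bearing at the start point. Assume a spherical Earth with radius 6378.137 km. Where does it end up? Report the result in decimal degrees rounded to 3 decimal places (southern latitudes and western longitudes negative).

Central angle δ = d/R = 1.235988 rad.
Converting: φ₁ = 1.113764 rad, θ = 5.719968 rad.
Destination latitude: φ₂ = arcsin( sin φ₁ cos δ + cos φ₁ sin δ cos θ ) = arcsin(0.647272) = 40.336°.
For the longitude increment, Δλ = atan2( sin θ sin δ cos φ₁, cos δ − sin φ₁ sin φ₂ ) = atan2(-0.222525, -0.252251) = -138.583°.
λ₂ = -54.210° + -138.583° = -192.793°, normalized to (−180°, 180°] → 167.207°.

latitude 40.336°, longitude 167.207°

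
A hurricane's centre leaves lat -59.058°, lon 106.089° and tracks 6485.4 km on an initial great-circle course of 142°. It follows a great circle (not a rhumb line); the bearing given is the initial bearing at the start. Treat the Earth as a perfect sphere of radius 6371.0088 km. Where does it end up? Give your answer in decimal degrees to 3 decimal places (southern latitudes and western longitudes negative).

δ = 6485.4/6371.0088 = 1.017955 rad (58.3245°).
Converting: φ₁ = -1.030757 rad, θ = 2.478368 rad.
sin φ₂ = sin φ₁ cos δ + cos φ₁ sin δ cos θ = (-0.857688)(0.525107) + (0.514170)(0.851036)(-0.788011) = -0.795194
φ₂ = asin(-0.795194) = -0.919328 rad = -52.674°.
Δλ = atan2( sin θ sin δ cos φ₁ , cos δ − sin φ₁ sin φ₂ ) = atan2(0.269399, -0.156921) = 2.098238 rad = 120.220°.
λ₂ = 106.089° + 120.220° = 226.309°, normalized to (−180°, 180°] → -133.691°.

latitude -52.674°, longitude -133.691°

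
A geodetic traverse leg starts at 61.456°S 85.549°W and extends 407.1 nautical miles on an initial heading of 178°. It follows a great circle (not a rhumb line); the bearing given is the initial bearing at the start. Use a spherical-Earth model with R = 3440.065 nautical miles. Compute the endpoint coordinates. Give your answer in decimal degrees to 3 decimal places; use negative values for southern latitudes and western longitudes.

δ = 407.1/3440.065 = 0.118341 rad (6.7804°).
With φ₁ = -61.456° = -1.072610 rad and θ = 178° = 3.106686 rad:
sin φ₂ = sin φ₁ cos δ + cos φ₁ sin δ cos θ = (-0.878450)(0.993006) + (0.477834)(0.118065)(-0.999391) = -0.928687
φ₂ = asin(-0.928687) = -1.190858 rad = -68.231°.
Then Δλ = atan2(0.001969, 0.177200) = 0.011111 rad, from sin θ sin δ cos φ₁ over cos δ − sin φ₁ sin φ₂.
λ₂ = -85.549° + 0.637° = -84.912°.

latitude -68.231°, longitude -84.912°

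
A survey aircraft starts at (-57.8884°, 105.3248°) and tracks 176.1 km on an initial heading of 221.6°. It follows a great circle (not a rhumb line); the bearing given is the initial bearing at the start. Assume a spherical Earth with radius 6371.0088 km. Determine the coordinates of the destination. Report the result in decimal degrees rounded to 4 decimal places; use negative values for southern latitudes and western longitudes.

latitude -59.0567°, longitude 103.2797°

δ = 176.1/6371.0088 = 0.027641 rad (1.5837°).
Start latitude φ₁ = -1.010343 rad; initial bearing θ = 3.867650 rad.
Applying the spherical law of cosines for sides, sin φ₂ = sin φ₁ cos δ + cos φ₁ sin δ cos θ = -0.857677, so φ₂ = -59.0567°.
For the longitude increment, Δλ = atan2( sin θ sin δ cos φ₁, cos δ − sin φ₁ sin φ₂ ) = atan2(-0.009754, 0.273153) = -2.0451°.
λ₂ = λ₁ + Δλ = 103.2797°.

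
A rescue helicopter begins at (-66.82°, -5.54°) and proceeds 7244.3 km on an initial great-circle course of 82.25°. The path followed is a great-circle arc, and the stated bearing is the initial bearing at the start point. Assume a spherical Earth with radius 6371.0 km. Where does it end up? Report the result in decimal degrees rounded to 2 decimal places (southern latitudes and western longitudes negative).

latitude -19.76°, longitude 67.28°

The arc subtends δ = 7244.3/6371 = 1.137074 rad at the centre.
With φ₁ = -66.82° = -1.166229 rad and θ = 82.25° = 1.435533 rad:
Destination latitude: φ₂ = arcsin( sin φ₁ cos δ + cos φ₁ sin δ cos θ ) = arcsin(-0.338160) = -19.76°.
Then Δλ = atan2(0.353912, 0.109390) = 1.271024 rad, from sin θ sin δ cos φ₁ over cos δ − sin φ₁ sin φ₂.
λ₂ = λ₁ + Δλ = 67.28°.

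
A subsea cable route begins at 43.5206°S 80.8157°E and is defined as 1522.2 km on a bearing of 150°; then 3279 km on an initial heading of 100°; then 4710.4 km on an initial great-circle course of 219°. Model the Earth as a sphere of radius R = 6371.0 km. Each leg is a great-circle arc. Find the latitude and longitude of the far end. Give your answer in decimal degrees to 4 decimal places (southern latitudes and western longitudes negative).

Apply the spherical direct solution leg by leg, carrying full precision between legs.
Leg 1: from (-43.5206°, 80.8157°), δ = 1522.2/6371 = 0.238926 rad, θ = 150° → φ = -54.8523°, λ = 92.6771°.
Leg 2: from (-54.8523°, 92.6771°), δ = 3279/6371 = 0.514676 rad, θ = 100° → φ = -49.5482°, λ = 141.0236°.
Leg 3: from (-49.5482°, 141.0236°), δ = 4710.4/6371 = 0.739350 rad, θ = 219° → φ = -64.4247°, λ = 61.8298°.

latitude -64.4247°, longitude 61.8298°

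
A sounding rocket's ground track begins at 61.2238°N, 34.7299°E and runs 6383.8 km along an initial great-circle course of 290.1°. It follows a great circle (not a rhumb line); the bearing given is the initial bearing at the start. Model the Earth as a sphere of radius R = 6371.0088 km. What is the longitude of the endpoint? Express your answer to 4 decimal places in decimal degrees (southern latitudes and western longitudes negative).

Central angle δ = d/R = 1.002008 rad.
Converting: φ₁ = 1.068557 rad, θ = 5.063200 rad.
Applying the spherical law of cosines for sides, sin φ₂ = sin φ₁ cos δ + cos φ₁ sin δ cos θ = 0.611484, so φ₂ = 37.6969°.
Δλ = atan2( sin θ sin δ cos φ₁ , cos δ − sin φ₁ sin φ₂ ) = atan2(-0.380894, 0.002642) = -1.563861 rad = -89.6026°.
Hence λ₂ = 34.7299° + -89.6026° = -54.8727°.

longitude -54.8727°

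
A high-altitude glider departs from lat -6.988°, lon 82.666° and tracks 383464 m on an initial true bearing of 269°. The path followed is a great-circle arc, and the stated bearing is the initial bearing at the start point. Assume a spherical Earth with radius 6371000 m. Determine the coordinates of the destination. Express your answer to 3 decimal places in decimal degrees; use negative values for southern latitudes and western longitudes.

The arc subtends δ = 383464/6371000 = 0.060189 rad at the centre.
Start latitude φ₁ = -0.121964 rad; initial bearing θ = 4.694936 rad.
Applying the spherical law of cosines for sides, sin φ₂ = sin φ₁ cos δ + cos φ₁ sin δ cos θ = -0.122483, so φ₂ = -7.035°.
Then Δλ = atan2(-0.059697, 0.983288) = -0.060637 rad, from sin θ sin δ cos φ₁ over cos δ − sin φ₁ sin φ₂.
λ₂ = 82.666° + -3.474° = 79.192°.

latitude -7.035°, longitude 79.192°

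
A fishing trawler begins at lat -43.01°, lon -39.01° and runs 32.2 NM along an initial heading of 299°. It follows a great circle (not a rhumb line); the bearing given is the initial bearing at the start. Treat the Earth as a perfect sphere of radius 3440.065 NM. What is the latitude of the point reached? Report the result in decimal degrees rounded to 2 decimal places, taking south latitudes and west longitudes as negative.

latitude -42.75°

δ = 32.2/3440.065 = 0.009360 rad (0.5363°).
Converting: φ₁ = -0.750666 rad, θ = 5.218534 rad.
Applying the spherical law of cosines for sides, sin φ₂ = sin φ₁ cos δ + cos φ₁ sin δ cos θ = -0.678778, so φ₂ = -42.75°.
Δλ = atan2( sin θ sin δ cos φ₁ , cos δ − sin φ₁ sin φ₂ ) = atan2(-0.005986, 0.536944) = -0.011148 rad = -0.64°.
Hence λ₂ = -39.01° + -0.64° = -39.65°.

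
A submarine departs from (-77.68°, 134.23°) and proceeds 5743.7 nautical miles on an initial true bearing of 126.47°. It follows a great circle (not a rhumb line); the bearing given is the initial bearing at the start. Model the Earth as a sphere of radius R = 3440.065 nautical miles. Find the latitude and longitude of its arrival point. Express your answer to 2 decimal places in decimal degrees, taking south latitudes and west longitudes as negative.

Central angle δ = d/R = 1.669649 rad.
With φ₁ = -77.68° = -1.355772 rad and θ = 126.47° = 2.207318 rad:
sin φ₂ = sin φ₁ cos δ + cos φ₁ sin δ cos θ = (-0.976971)(-0.098691) + (0.213371)(0.995118)(-0.594402) = -0.029791
φ₂ = asin(-0.029791) = -0.029795 rad = -1.71°.
Then Δλ = atan2(0.170749, -0.127796) = 2.213301 rad, from sin θ sin δ cos φ₁ over cos δ − sin φ₁ sin φ₂.
λ₂ = 134.23° + 126.81° = 261.04°, normalized to (−180°, 180°] → -98.96°.

latitude -1.71°, longitude -98.96°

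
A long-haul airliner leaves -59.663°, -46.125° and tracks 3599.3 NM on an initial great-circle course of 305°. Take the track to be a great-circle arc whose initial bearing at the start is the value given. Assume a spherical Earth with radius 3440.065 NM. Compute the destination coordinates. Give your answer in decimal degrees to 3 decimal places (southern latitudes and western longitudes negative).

δ = 3599.3/3440.065 = 1.046288 rad (59.9479°).
Start latitude φ₁ = -1.041316 rad; initial bearing θ = 5.323254 rad.
Applying the spherical law of cosines for sides, sin φ₂ = sin φ₁ cos δ + cos φ₁ sin δ cos θ = -0.181454, so φ₂ = -10.454°.
For the longitude increment, Δλ = atan2( sin θ sin δ cos φ₁, cos δ − sin φ₁ sin φ₂ ) = atan2(-0.358122, 0.344180) = -46.137°.
λ₂ = λ₁ + Δλ = -92.262°.

latitude -10.454°, longitude -92.262°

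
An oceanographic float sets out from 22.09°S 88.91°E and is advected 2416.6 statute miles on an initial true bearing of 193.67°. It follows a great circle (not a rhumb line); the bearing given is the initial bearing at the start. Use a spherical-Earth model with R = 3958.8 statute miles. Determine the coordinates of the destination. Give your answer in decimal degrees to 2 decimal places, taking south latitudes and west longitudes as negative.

latitude -55.51°, longitude 75.07°

Angular distance δ = d/R = 2416.6 / 3958.8 = 0.610438 rad.
Converting: φ₁ = -0.385543 rad, θ = 3.380179 rad.
Applying the spherical law of cosines for sides, sin φ₂ = sin φ₁ cos δ + cos φ₁ sin δ cos θ = -0.824247, so φ₂ = -55.51°.
For the longitude increment, Δλ = atan2( sin θ sin δ cos φ₁, cos δ − sin φ₁ sin φ₂ ) = atan2(-0.125526, 0.509429) = -13.84°.
Hence λ₂ = 88.91° + -13.84° = 75.07°.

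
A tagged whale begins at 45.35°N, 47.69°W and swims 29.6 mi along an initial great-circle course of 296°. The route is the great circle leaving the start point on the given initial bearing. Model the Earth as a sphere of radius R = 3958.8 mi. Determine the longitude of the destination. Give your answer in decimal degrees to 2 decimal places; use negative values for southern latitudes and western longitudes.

longitude -48.24°

δ = 29.6/3958.8 = 0.007477 rad (0.4284°).
Start latitude φ₁ = 0.791507 rad; initial bearing θ = 5.166175 rad.
Destination latitude: φ₂ = arcsin( sin φ₁ cos δ + cos φ₁ sin δ cos θ ) = arcsin(0.713697) = 45.54°.
For the longitude increment, Δλ = atan2( sin θ sin δ cos φ₁, cos δ − sin φ₁ sin φ₂ ) = atan2(-0.004723, 0.492239) = -0.55°.
Hence λ₂ = -47.69° + -0.55° = -48.24°.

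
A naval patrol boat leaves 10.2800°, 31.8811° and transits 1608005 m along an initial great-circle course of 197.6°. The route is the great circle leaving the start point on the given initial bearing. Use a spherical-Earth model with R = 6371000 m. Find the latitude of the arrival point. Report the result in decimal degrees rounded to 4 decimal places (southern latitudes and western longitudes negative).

Angular distance δ = d/R = 1608005 / 6371000 = 0.252394 rad.
With φ₁ = 10.2800° = 0.179420 rad and θ = 197.6° = 3.448771 rad:
Applying the spherical law of cosines for sides, sin φ₂ = sin φ₁ cos δ + cos φ₁ sin δ cos θ = -0.061408, so φ₂ = -3.5206°.
For the longitude increment, Δλ = atan2( sin θ sin δ cos φ₁, cos δ − sin φ₁ sin φ₂ ) = atan2(-0.074297, 0.979276) = -4.3387°.
λ₂ = 31.8811° + -4.3387° = 27.5424°.

latitude -3.5206°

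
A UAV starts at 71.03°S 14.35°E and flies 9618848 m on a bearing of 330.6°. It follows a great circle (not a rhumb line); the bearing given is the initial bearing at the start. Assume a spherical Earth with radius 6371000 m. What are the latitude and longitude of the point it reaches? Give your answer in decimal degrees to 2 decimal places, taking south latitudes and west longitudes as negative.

latitude 13.00°, longitude -15.84°

Central angle δ = d/R = 1.509786 rad.
Start latitude φ₁ = -1.239707 rad; initial bearing θ = 5.770059 rad.
sin φ₂ = sin φ₁ cos δ + cos φ₁ sin δ cos θ = (-0.945689)(0.060972) + (0.325073)(0.998139)(0.871214) = 0.225020
φ₂ = asin(0.225020) = 0.226964 rad = 13.00°.
For the longitude increment, Δλ = atan2( sin θ sin δ cos φ₁, cos δ − sin φ₁ sin φ₂ ) = atan2(-0.159283, 0.273772) = -30.19°.
λ₂ = 14.35° + -30.19° = -15.84°.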